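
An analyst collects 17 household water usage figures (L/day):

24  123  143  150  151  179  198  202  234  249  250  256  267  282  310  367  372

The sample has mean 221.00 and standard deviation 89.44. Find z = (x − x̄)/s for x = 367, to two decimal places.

1.63

z = (367 − 221.00) / 89.44 = 1.63.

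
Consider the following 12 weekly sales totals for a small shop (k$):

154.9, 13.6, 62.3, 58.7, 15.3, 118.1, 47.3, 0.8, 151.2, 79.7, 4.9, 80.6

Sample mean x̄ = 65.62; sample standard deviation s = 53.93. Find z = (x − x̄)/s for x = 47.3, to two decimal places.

-0.34

z = (47.3 − 65.62) / 53.93 = -0.34.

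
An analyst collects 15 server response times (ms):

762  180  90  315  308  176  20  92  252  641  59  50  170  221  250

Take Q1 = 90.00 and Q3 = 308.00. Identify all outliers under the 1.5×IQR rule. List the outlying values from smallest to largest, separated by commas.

641, 762

IQR = Q3 − Q1 = 308.00 − 90.00 = 218.00.
Lower fence = Q1 − 1.5·IQR = 90.00 − 327.00 = -237.00.
Upper fence = Q3 + 1.5·IQR = 308.00 + 327.00 = 635.00.
641 > 635.00 → outlier.
762 > 635.00 → outlier.
All remaining values lie within [-237.00, 635.00].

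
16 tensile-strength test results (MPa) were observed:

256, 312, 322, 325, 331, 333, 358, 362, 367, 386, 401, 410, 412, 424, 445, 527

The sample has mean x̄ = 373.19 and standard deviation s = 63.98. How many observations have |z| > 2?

1

Cutoffs: x̄ ± 2s = [245.23, 501.15].
Outside the cutoffs: 527.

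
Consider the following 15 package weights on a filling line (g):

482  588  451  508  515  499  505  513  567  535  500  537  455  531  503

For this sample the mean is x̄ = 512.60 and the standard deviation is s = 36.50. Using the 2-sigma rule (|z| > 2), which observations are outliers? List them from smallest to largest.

588

Cutoffs at x̄ ± 2s: 512.60 ± 2·36.50 = [439.60, 585.60].
588: z = 2.07, |z| > 2 → outlier.
Every other value lies within [439.60, 585.60].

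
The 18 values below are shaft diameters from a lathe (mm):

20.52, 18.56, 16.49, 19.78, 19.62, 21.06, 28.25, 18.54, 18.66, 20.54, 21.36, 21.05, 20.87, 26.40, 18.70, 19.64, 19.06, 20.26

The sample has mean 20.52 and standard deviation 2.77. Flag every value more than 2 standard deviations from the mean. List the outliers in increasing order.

Cutoffs at x̄ ± 2s: 20.52 ± 2·2.77 = [14.98, 26.06].
26.40: z = 2.12, |z| > 2 → outlier.
28.25: z = 2.79, |z| > 2 → outlier.
Every other value lies within [14.98, 26.06].

26.40, 28.25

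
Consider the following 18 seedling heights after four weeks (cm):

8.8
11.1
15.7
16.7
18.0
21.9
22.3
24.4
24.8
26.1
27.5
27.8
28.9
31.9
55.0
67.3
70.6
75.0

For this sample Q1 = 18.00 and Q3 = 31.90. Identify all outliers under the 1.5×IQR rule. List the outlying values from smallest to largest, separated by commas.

IQR = Q3 − Q1 = 31.90 − 18.00 = 13.90.
Lower fence = Q1 − 1.5·IQR = 18.00 − 20.85 = -2.85.
Upper fence = Q3 + 1.5·IQR = 31.90 + 20.85 = 52.75.
55.0 > 52.75 → outlier.
67.3 > 52.75 → outlier.
70.6 > 52.75 → outlier.
75.0 > 52.75 → outlier.
All remaining values lie within [-2.85, 52.75].

55.0, 67.3, 70.6, 75.0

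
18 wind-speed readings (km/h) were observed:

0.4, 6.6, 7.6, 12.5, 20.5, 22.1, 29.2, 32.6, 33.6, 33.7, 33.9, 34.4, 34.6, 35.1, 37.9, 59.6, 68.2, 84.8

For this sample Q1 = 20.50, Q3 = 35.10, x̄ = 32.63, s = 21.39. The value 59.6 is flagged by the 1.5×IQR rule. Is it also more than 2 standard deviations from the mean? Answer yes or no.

no

z = (59.6 − 32.63) / 21.39 = 1.26.
|z| = 1.26 ≤ 2.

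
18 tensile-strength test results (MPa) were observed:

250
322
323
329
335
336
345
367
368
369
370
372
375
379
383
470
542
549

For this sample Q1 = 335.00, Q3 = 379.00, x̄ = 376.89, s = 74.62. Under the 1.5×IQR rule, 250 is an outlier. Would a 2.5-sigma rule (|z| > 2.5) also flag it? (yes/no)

no

z = (250 − 376.89) / 74.62 = -1.70.
|z| = 1.70 ≤ 2.5.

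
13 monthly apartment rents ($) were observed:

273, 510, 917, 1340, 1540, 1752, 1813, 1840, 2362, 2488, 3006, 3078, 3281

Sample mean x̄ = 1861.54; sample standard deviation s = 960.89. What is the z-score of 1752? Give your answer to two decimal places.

-0.11

z = (1752 − 1861.54) / 960.89 = -0.11.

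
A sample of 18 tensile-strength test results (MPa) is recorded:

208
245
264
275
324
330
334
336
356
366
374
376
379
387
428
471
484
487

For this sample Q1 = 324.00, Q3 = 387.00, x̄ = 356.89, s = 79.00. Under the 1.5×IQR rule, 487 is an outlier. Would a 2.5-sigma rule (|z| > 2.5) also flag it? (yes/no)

no

z = (487 − 356.89) / 79.00 = 1.65.
|z| = 1.65 ≤ 2.5.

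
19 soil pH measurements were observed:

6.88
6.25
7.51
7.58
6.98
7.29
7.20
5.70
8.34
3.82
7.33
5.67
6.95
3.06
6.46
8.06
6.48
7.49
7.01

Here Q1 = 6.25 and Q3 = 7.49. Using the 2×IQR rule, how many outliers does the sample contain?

1

IQR = 1.24; fences at 6.25 − 2.48 = 3.77 and 7.49 + 2.48 = 9.97.
Outside the cutoffs: 3.06.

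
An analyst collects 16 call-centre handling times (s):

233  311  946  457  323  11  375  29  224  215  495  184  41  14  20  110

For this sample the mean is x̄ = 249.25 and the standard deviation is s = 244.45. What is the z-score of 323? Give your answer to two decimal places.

0.30

z = (323 − 249.25) / 244.45 = 0.30.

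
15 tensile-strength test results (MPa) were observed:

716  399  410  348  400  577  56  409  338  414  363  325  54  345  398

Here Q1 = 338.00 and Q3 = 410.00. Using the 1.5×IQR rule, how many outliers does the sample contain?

4

IQR = 72.00; fences at 338.00 − 108.00 = 230.00 and 410.00 + 108.00 = 518.00.
Outside the cutoffs: 54, 56, 577, 716.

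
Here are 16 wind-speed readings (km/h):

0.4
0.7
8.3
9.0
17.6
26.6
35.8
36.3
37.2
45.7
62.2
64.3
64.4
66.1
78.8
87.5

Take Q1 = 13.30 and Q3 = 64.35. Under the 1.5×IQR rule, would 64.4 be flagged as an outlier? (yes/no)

IQR = Q3 − Q1 = 64.35 − 13.30 = 51.05.
Lower fence = Q1 − 1.5·IQR = 13.30 − 76.575 = -63.275.
Upper fence = Q3 + 1.5·IQR = 64.35 + 76.575 = 140.925.
64.4 lies within [-63.275, 140.925].

no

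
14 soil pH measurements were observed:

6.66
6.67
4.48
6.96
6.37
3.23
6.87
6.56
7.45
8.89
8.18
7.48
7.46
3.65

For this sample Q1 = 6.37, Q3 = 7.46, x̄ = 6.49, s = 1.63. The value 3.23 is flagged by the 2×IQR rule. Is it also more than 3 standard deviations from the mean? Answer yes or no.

z = (3.23 − 6.49) / 1.63 = -2.00.
|z| = 2.00 ≤ 3.

no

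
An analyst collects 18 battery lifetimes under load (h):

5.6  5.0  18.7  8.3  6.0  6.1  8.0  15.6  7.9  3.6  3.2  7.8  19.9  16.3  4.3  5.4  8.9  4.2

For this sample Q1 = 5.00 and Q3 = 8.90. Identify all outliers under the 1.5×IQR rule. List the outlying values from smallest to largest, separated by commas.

15.6, 16.3, 18.7, 19.9

IQR = Q3 − Q1 = 8.90 − 5.00 = 3.90.
Lower fence = Q1 − 1.5·IQR = 5.00 − 5.85 = -0.85.
Upper fence = Q3 + 1.5·IQR = 8.90 + 5.85 = 14.75.
15.6 > 14.75 → outlier.
16.3 > 14.75 → outlier.
18.7 > 14.75 → outlier.
19.9 > 14.75 → outlier.
All remaining values lie within [-0.85, 14.75].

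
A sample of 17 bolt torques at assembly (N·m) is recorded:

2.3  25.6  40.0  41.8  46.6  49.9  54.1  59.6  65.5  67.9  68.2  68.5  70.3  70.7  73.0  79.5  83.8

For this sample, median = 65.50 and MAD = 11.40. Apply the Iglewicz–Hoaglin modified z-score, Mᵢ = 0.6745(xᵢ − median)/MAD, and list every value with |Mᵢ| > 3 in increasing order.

|Mᵢ| > 3 ⇔ |xᵢ − 65.50| > 3·11.40/0.6745 = 50.70.
So outliers lie outside [14.80, 116.20].
2.3: M = -3.74 → outlier.

2.3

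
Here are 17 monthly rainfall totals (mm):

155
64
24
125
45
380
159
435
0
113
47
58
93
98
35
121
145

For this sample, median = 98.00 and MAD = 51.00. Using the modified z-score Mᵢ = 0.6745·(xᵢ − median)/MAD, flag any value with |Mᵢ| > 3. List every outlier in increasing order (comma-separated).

|Mᵢ| > 3 ⇔ |xᵢ − 98.00| > 3·51.00/0.6745 = 226.83.
So outliers lie outside [-128.83, 324.83].
380: M = 3.73 → outlier.
435: M = 4.46 → outlier.

380, 435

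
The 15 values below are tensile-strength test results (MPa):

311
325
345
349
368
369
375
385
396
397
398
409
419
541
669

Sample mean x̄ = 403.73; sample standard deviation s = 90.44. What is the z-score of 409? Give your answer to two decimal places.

z = (409 − 403.73) / 90.44 = 0.06.

0.06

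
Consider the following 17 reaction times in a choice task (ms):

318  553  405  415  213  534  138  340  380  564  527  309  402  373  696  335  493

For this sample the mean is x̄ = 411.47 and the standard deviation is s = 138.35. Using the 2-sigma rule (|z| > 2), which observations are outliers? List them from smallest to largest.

696

Cutoffs at x̄ ± 2s: 411.47 ± 2·138.35 = [134.77, 688.17].
696: z = 2.06, |z| > 2 → outlier.
Every other value lies within [134.77, 688.17].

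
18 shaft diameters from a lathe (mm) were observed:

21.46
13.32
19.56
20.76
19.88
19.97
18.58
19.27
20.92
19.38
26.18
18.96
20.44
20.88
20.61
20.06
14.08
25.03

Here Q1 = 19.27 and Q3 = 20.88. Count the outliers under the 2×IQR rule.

IQR = 1.61; fences at 19.27 − 3.22 = 16.05 and 20.88 + 3.22 = 24.10.
Outside the cutoffs: 13.32, 14.08, 25.03, 26.18.

4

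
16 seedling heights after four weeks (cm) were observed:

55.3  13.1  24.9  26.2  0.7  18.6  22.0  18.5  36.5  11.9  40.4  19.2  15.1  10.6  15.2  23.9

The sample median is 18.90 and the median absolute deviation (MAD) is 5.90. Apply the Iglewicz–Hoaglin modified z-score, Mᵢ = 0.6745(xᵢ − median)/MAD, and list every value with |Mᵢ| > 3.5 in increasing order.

55.3

|Mᵢ| > 3.5 ⇔ |xᵢ − 18.90| > 3.5·5.90/0.6745 = 30.62.
So outliers lie outside [-11.72, 49.52].
55.3: M = 4.16 → outlier.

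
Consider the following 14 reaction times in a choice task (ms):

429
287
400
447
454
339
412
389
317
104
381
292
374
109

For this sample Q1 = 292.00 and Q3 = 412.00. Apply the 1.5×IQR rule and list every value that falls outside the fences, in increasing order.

104, 109

IQR = Q3 − Q1 = 412.00 − 292.00 = 120.00.
Lower fence = Q1 − 1.5·IQR = 292.00 − 180.00 = 112.00.
Upper fence = Q3 + 1.5·IQR = 412.00 + 180.00 = 592.00.
104 < 112.00 → outlier.
109 < 112.00 → outlier.
All remaining values lie within [112.00, 592.00].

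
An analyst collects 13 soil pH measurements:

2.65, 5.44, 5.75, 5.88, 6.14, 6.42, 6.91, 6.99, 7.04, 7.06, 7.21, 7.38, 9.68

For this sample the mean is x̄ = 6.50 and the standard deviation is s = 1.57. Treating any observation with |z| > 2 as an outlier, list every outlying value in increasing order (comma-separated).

2.65, 9.68

Cutoffs at x̄ ± 2s: 6.50 ± 2·1.57 = [3.36, 9.64].
2.65: z = -2.45, |z| > 2 → outlier.
9.68: z = 2.03, |z| > 2 → outlier.
Every other value lies within [3.36, 9.64].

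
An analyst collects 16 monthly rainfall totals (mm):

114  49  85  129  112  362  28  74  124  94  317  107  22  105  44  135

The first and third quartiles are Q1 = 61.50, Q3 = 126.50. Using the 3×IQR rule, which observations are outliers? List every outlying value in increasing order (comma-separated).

362

IQR = Q3 − Q1 = 126.50 − 61.50 = 65.00.
Lower fence = Q1 − 3·IQR = 61.50 − 195.00 = -133.50.
Upper fence = Q3 + 3·IQR = 126.50 + 195.00 = 321.50.
362 > 321.50 → outlier.
All remaining values lie within [-133.50, 321.50].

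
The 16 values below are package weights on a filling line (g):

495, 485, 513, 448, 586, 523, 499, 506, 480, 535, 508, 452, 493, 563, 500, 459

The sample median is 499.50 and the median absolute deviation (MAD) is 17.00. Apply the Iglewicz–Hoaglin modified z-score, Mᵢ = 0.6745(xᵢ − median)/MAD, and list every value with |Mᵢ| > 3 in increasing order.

586

|Mᵢ| > 3 ⇔ |xᵢ − 499.50| > 3·17.00/0.6745 = 75.61.
So outliers lie outside [423.89, 575.11].
586: M = 3.43 → outlier.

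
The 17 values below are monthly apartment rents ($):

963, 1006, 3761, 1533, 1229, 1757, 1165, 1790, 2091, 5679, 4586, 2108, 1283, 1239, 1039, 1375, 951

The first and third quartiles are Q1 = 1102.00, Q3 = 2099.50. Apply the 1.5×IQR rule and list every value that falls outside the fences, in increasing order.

IQR = Q3 − Q1 = 2099.50 − 1102.00 = 997.50.
Lower fence = Q1 − 1.5·IQR = 1102.00 − 1496.25 = -394.25.
Upper fence = Q3 + 1.5·IQR = 2099.50 + 1496.25 = 3595.75.
3761 > 3595.75 → outlier.
4586 > 3595.75 → outlier.
5679 > 3595.75 → outlier.
All remaining values lie within [-394.25, 3595.75].

3761, 4586, 5679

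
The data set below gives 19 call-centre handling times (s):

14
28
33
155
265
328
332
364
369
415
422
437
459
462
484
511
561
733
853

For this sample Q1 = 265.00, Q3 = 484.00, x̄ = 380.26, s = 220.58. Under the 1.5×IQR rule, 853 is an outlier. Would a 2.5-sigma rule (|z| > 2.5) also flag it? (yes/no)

no

z = (853 − 380.26) / 220.58 = 2.14.
|z| = 2.14 ≤ 2.5.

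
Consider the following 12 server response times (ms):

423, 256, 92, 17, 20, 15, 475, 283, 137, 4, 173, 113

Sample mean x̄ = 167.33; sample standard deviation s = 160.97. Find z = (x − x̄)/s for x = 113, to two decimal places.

z = (113 − 167.33) / 160.97 = -0.34.

-0.34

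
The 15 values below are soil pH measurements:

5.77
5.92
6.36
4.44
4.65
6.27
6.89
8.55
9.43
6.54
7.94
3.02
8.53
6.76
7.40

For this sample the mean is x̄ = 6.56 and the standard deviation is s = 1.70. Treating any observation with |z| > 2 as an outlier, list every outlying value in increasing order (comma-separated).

Cutoffs at x̄ ± 2s: 6.56 ± 2·1.70 = [3.16, 9.96].
3.02: z = -2.08, |z| > 2 → outlier.
Every other value lies within [3.16, 9.96].

3.02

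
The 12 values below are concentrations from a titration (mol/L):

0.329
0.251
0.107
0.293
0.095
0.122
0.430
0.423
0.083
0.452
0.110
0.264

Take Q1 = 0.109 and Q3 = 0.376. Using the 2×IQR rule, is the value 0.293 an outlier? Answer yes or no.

IQR = Q3 − Q1 = 0.376 − 0.109 = 0.267.
Lower fence = Q1 − 2·IQR = 0.109 − 0.534 = -0.425.
Upper fence = Q3 + 2·IQR = 0.376 + 0.534 = 0.910.
0.293 lies within [-0.425, 0.910].

no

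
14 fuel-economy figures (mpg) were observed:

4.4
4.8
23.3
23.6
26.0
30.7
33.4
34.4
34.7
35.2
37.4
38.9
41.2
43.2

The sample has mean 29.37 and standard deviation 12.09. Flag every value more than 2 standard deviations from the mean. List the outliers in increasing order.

4.4, 4.8

Cutoffs at x̄ ± 2s: 29.37 ± 2·12.09 = [5.19, 53.55].
4.4: z = -2.07, |z| > 2 → outlier.
4.8: z = -2.03, |z| > 2 → outlier.
Every other value lies within [5.19, 53.55].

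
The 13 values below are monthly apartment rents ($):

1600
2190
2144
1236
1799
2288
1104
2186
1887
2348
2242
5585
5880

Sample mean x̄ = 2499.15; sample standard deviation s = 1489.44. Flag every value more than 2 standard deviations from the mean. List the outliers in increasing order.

5585, 5880

Cutoffs at x̄ ± 2s: 2499.15 ± 2·1489.44 = [-479.73, 5478.03].
5585: z = 2.07, |z| > 2 → outlier.
5880: z = 2.27, |z| > 2 → outlier.
Every other value lies within [-479.73, 5478.03].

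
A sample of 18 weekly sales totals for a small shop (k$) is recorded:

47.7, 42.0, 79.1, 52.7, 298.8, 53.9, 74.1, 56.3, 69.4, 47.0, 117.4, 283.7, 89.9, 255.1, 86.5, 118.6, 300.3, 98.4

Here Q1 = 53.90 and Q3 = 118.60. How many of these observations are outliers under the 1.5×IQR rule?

IQR = 64.70; fences at 53.90 − 97.05 = -43.15 and 118.60 + 97.05 = 215.65.
Outside the cutoffs: 255.1, 283.7, 298.8, 300.3.

4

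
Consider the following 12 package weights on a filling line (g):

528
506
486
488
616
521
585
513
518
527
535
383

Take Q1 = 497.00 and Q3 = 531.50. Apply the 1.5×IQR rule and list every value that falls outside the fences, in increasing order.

383, 585, 616

IQR = Q3 − Q1 = 531.50 − 497.00 = 34.50.
Lower fence = Q1 − 1.5·IQR = 497.00 − 51.75 = 445.25.
Upper fence = Q3 + 1.5·IQR = 531.50 + 51.75 = 583.25.
383 < 445.25 → outlier.
585 > 583.25 → outlier.
616 > 583.25 → outlier.
All remaining values lie within [445.25, 583.25].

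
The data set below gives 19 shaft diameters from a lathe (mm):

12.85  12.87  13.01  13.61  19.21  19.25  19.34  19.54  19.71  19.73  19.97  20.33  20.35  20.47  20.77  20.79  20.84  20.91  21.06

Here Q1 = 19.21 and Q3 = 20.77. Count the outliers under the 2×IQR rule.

4

IQR = 1.56; fences at 19.21 − 3.12 = 16.09 and 20.77 + 3.12 = 23.89.
Outside the cutoffs: 12.85, 12.87, 13.01, 13.61.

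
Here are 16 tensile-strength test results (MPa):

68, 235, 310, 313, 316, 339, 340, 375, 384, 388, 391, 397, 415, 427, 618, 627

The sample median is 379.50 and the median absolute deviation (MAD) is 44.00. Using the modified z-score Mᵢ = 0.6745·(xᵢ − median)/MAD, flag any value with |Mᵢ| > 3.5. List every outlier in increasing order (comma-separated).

68, 618, 627

|Mᵢ| > 3.5 ⇔ |xᵢ − 379.50| > 3.5·44.00/0.6745 = 228.32.
So outliers lie outside [151.18, 607.82].
68: M = -4.78 → outlier.
618: M = 3.66 → outlier.
627: M = 3.79 → outlier.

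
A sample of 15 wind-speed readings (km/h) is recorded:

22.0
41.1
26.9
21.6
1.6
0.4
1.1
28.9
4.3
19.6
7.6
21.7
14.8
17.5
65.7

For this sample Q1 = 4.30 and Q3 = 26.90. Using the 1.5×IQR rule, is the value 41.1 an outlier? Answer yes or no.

no

IQR = Q3 − Q1 = 26.90 − 4.30 = 22.60.
Lower fence = Q1 − 1.5·IQR = 4.30 − 33.90 = -29.60.
Upper fence = Q3 + 1.5·IQR = 26.90 + 33.90 = 60.80.
41.1 lies within [-29.60, 60.80].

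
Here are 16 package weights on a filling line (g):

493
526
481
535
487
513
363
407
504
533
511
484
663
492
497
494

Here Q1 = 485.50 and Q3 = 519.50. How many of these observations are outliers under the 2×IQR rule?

3

IQR = 34.00; fences at 485.50 − 68.00 = 417.50 and 519.50 + 68.00 = 587.50.
Outside the cutoffs: 363, 407, 663.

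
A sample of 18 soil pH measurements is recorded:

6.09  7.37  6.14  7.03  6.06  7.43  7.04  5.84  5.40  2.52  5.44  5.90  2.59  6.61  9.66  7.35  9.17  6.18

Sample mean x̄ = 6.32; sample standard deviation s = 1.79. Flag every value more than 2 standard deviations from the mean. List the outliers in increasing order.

2.52, 2.59

Cutoffs at x̄ ± 2s: 6.32 ± 2·1.79 = [2.74, 9.90].
2.52: z = -2.12, |z| > 2 → outlier.
2.59: z = -2.08, |z| > 2 → outlier.
Every other value lies within [2.74, 9.90].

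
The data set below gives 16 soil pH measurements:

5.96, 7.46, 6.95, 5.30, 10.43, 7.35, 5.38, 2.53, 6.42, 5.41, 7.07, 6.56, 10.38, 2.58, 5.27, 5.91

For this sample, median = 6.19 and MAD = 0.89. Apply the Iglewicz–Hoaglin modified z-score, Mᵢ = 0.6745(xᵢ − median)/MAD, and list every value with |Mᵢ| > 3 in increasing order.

|Mᵢ| > 3 ⇔ |xᵢ − 6.19| > 3·0.89/0.6745 = 3.96.
So outliers lie outside [2.23, 10.15].
10.38: M = 3.18 → outlier.
10.43: M = 3.21 → outlier.

10.38, 10.43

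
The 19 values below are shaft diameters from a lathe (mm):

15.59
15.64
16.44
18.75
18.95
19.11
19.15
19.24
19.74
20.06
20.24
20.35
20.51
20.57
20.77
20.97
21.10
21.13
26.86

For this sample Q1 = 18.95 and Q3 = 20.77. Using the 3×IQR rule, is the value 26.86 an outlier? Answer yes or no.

IQR = Q3 − Q1 = 20.77 − 18.95 = 1.82.
Lower fence = Q1 − 3·IQR = 18.95 − 5.46 = 13.49.
Upper fence = Q3 + 3·IQR = 20.77 + 5.46 = 26.23.
26.86 lies above the upper fence.

yes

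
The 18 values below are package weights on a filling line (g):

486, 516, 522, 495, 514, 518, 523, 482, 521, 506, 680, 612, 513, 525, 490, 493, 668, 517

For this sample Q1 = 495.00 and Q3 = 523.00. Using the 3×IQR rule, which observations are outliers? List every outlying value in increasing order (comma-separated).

612, 668, 680

IQR = Q3 − Q1 = 523.00 − 495.00 = 28.00.
Lower fence = Q1 − 3·IQR = 495.00 − 84.00 = 411.00.
Upper fence = Q3 + 3·IQR = 523.00 + 84.00 = 607.00.
612 > 607.00 → outlier.
668 > 607.00 → outlier.
680 > 607.00 → outlier.
All remaining values lie within [411.00, 607.00].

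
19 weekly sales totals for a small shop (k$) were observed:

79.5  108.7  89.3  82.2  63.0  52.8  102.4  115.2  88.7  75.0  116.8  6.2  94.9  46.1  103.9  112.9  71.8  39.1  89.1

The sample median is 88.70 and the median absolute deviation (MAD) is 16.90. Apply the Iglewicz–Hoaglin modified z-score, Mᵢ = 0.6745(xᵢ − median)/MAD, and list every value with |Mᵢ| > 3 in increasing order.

6.2

|Mᵢ| > 3 ⇔ |xᵢ − 88.70| > 3·16.90/0.6745 = 75.17.
So outliers lie outside [13.53, 163.87].
6.2: M = -3.29 → outlier.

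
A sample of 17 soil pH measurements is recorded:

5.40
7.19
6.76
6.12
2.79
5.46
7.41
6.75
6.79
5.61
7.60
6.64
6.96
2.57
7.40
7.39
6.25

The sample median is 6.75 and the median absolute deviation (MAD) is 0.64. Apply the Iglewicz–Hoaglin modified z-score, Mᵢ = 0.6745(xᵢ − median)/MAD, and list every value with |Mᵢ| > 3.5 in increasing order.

2.57, 2.79

|Mᵢ| > 3.5 ⇔ |xᵢ − 6.75| > 3.5·0.64/0.6745 = 3.32.
So outliers lie outside [3.43, 10.07].
2.57: M = -4.41 → outlier.
2.79: M = -4.17 → outlier.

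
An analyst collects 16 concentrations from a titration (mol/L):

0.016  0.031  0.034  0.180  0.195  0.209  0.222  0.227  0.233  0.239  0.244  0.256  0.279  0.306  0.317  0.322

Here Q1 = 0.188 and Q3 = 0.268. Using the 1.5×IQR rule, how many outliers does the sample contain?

IQR = 0.080; fences at 0.188 − 0.120 = 0.068 and 0.268 + 0.120 = 0.388.
Outside the cutoffs: 0.016, 0.031, 0.034.

3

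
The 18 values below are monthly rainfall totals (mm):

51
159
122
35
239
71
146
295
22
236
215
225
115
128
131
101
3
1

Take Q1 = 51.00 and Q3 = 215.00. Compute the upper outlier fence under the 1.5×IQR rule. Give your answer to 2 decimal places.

461.00

IQR = Q3 − Q1 = 215.00 − 51.00 = 164.00.
Lower fence = Q1 − 1.5·IQR = 51.00 − 246.00 = -195.00.
Upper fence = Q3 + 1.5·IQR = 215.00 + 246.00 = 461.00.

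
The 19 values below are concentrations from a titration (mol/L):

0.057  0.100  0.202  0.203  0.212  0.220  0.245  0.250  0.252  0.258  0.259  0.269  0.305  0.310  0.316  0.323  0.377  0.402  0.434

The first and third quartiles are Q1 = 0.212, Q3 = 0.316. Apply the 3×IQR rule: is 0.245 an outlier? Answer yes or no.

no

IQR = Q3 − Q1 = 0.316 − 0.212 = 0.104.
Lower fence = Q1 − 3·IQR = 0.212 − 0.312 = -0.100.
Upper fence = Q3 + 3·IQR = 0.316 + 0.312 = 0.628.
0.245 lies within [-0.100, 0.628].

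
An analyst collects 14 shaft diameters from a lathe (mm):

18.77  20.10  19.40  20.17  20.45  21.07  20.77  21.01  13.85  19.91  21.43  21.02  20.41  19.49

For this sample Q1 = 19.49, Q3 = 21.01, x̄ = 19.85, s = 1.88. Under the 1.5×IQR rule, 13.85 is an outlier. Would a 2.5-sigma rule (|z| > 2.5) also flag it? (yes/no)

yes

z = (13.85 − 19.85) / 1.88 = -3.19.
|z| = 3.19 > 2.5.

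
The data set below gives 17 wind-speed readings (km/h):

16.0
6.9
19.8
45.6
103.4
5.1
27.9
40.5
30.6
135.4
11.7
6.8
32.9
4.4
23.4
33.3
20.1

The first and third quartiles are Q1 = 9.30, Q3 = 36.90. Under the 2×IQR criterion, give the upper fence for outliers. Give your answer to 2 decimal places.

92.10

IQR = Q3 − Q1 = 36.90 − 9.30 = 27.60.
Lower fence = Q1 − 2·IQR = 9.30 − 55.20 = -45.90.
Upper fence = Q3 + 2·IQR = 36.90 + 55.20 = 92.10.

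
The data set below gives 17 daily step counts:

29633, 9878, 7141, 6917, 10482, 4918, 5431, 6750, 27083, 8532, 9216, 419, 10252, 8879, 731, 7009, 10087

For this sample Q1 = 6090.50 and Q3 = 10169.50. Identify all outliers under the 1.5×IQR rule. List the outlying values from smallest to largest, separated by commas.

IQR = Q3 − Q1 = 10169.50 − 6090.50 = 4079.00.
Lower fence = Q1 − 1.5·IQR = 6090.50 − 6118.50 = -28.00.
Upper fence = Q3 + 1.5·IQR = 10169.50 + 6118.50 = 16288.00.
27083 > 16288.00 → outlier.
29633 > 16288.00 → outlier.
All remaining values lie within [-28.00, 16288.00].

27083, 29633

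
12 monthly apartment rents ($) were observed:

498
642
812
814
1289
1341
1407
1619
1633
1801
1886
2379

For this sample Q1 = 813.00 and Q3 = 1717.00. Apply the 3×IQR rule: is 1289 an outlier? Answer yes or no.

no

IQR = Q3 − Q1 = 1717.00 − 813.00 = 904.00.
Lower fence = Q1 − 3·IQR = 813.00 − 2712.00 = -1899.00.
Upper fence = Q3 + 3·IQR = 1717.00 + 2712.00 = 4429.00.
1289 lies within [-1899.00, 4429.00].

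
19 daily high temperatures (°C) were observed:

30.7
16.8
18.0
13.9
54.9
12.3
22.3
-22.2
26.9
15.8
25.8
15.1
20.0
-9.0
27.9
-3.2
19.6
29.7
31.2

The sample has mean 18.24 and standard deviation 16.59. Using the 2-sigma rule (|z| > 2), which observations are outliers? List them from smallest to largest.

-22.2, 54.9

Cutoffs at x̄ ± 2s: 18.24 ± 2·16.59 = [-14.94, 51.42].
-22.2: z = -2.44, |z| > 2 → outlier.
54.9: z = 2.21, |z| > 2 → outlier.
Every other value lies within [-14.94, 51.42].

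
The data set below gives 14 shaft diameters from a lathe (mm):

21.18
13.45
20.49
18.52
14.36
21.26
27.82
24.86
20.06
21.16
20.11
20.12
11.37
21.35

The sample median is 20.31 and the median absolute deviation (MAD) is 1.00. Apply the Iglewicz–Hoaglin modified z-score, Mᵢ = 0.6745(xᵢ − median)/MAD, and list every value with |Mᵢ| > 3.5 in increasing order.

11.37, 13.45, 14.36, 27.82

|Mᵢ| > 3.5 ⇔ |xᵢ − 20.31| > 3.5·1.00/0.6745 = 5.19.
So outliers lie outside [15.12, 25.50].
11.37: M = -6.03 → outlier.
13.45: M = -4.63 → outlier.
14.36: M = -4.01 → outlier.
27.82: M = 5.07 → outlier.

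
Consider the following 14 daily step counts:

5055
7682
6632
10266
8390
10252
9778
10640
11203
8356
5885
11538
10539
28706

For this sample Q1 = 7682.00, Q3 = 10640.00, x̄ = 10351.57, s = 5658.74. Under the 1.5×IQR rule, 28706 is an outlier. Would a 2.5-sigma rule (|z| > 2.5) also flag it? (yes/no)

yes

z = (28706 − 10351.57) / 5658.74 = 3.24.
|z| = 3.24 > 2.5.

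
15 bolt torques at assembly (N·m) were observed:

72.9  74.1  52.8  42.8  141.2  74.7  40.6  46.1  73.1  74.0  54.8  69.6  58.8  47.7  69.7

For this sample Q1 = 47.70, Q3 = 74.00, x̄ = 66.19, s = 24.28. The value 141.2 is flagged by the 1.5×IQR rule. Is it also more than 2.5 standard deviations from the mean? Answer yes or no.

z = (141.2 − 66.19) / 24.28 = 3.09.
|z| = 3.09 > 2.5.

yes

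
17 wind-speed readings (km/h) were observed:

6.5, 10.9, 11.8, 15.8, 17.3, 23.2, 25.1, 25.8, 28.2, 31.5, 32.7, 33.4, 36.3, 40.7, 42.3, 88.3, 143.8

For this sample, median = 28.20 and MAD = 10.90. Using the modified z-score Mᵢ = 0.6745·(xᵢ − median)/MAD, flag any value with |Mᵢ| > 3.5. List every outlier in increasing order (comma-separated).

88.3, 143.8

|Mᵢ| > 3.5 ⇔ |xᵢ − 28.20| > 3.5·10.90/0.6745 = 56.56.
So outliers lie outside [-28.36, 84.76].
88.3: M = 3.72 → outlier.
143.8: M = 7.15 → outlier.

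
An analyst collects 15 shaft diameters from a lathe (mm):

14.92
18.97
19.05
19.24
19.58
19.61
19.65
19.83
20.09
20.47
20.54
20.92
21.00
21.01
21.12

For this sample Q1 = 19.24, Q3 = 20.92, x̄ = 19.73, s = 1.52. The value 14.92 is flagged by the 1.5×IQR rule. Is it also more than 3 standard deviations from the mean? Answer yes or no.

yes

z = (14.92 − 19.73) / 1.52 = -3.16.
|z| = 3.16 > 3.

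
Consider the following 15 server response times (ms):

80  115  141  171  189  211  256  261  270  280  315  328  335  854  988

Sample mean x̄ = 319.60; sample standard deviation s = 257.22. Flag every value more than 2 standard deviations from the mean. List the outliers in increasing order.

854, 988

Cutoffs at x̄ ± 2s: 319.60 ± 2·257.22 = [-194.84, 834.04].
854: z = 2.08, |z| > 2 → outlier.
988: z = 2.60, |z| > 2 → outlier.
Every other value lies within [-194.84, 834.04].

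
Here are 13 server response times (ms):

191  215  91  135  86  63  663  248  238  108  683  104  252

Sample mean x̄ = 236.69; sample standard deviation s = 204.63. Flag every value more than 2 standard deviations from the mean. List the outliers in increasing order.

663, 683

Cutoffs at x̄ ± 2s: 236.69 ± 2·204.63 = [-172.57, 645.95].
663: z = 2.08, |z| > 2 → outlier.
683: z = 2.18, |z| > 2 → outlier.
Every other value lies within [-172.57, 645.95].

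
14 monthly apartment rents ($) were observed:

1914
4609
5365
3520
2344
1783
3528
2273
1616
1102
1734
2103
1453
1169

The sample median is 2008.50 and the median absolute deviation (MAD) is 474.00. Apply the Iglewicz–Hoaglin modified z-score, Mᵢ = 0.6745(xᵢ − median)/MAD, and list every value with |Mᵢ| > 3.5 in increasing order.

4609, 5365

|Mᵢ| > 3.5 ⇔ |xᵢ − 2008.50| > 3.5·474.00/0.6745 = 2459.60.
So outliers lie outside [-451.10, 4468.10].
4609: M = 3.70 → outlier.
5365: M = 4.78 → outlier.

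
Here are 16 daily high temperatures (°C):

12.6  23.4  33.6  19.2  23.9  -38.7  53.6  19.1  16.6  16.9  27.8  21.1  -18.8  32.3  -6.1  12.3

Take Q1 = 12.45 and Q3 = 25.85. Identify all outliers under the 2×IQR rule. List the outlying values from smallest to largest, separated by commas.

IQR = Q3 − Q1 = 25.85 − 12.45 = 13.40.
Lower fence = Q1 − 2·IQR = 12.45 − 26.80 = -14.35.
Upper fence = Q3 + 2·IQR = 25.85 + 26.80 = 52.65.
-38.7 < -14.35 → outlier.
-18.8 < -14.35 → outlier.
53.6 > 52.65 → outlier.
All remaining values lie within [-14.35, 52.65].

-38.7, -18.8, 53.6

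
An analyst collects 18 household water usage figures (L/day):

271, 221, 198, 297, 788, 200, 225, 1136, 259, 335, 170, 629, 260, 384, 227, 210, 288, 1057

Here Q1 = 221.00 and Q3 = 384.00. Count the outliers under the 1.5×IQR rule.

4

IQR = 163.00; fences at 221.00 − 244.50 = -23.50 and 384.00 + 244.50 = 628.50.
Outside the cutoffs: 629, 788, 1057, 1136.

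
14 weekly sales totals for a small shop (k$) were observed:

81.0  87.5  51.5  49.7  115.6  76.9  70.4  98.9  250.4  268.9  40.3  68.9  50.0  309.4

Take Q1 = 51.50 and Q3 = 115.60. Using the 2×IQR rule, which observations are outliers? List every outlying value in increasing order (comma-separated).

250.4, 268.9, 309.4

IQR = Q3 − Q1 = 115.60 − 51.50 = 64.10.
Lower fence = Q1 − 2·IQR = 51.50 − 128.20 = -76.70.
Upper fence = Q3 + 2·IQR = 115.60 + 128.20 = 243.80.
250.4 > 243.80 → outlier.
268.9 > 243.80 → outlier.
309.4 > 243.80 → outlier.
All remaining values lie within [-76.70, 243.80].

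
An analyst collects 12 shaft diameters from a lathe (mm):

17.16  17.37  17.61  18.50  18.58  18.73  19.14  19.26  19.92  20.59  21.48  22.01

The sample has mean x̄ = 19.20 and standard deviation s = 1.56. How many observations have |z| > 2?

Cutoffs: x̄ ± 2s = [16.08, 22.32].
Every value lies within the cutoffs.

0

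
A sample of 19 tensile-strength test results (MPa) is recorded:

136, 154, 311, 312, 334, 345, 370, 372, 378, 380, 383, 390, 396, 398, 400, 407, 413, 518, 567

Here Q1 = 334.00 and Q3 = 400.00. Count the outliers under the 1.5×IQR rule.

4

IQR = 66.00; fences at 334.00 − 99.00 = 235.00 and 400.00 + 99.00 = 499.00.
Outside the cutoffs: 136, 154, 518, 567.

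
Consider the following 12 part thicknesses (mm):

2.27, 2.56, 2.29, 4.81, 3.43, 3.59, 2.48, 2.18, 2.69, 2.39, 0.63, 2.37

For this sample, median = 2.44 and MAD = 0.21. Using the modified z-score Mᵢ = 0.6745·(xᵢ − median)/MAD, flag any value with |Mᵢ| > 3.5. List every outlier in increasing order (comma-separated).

0.63, 3.59, 4.81

|Mᵢ| > 3.5 ⇔ |xᵢ − 2.44| > 3.5·0.21/0.6745 = 1.09.
So outliers lie outside [1.35, 3.53].
0.63: M = -5.81 → outlier.
3.59: M = 3.69 → outlier.
4.81: M = 7.61 → outlier.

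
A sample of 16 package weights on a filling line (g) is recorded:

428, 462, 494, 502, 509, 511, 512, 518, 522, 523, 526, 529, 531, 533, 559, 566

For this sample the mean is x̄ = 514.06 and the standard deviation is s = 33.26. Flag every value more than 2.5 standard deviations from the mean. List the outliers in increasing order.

Cutoffs at x̄ ± 2.5s: 514.06 ± 2.5·33.26 = [430.91, 597.21].
428: z = -2.59, |z| > 2.5 → outlier.
Every other value lies within [430.91, 597.21].

428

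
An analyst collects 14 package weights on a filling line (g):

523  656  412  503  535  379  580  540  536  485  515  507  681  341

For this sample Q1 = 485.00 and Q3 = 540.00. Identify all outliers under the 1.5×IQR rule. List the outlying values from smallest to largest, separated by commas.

IQR = Q3 − Q1 = 540.00 − 485.00 = 55.00.
Lower fence = Q1 − 1.5·IQR = 485.00 − 82.50 = 402.50.
Upper fence = Q3 + 1.5·IQR = 540.00 + 82.50 = 622.50.
341 < 402.50 → outlier.
379 < 402.50 → outlier.
656 > 622.50 → outlier.
681 > 622.50 → outlier.
All remaining values lie within [402.50, 622.50].

341, 379, 656, 681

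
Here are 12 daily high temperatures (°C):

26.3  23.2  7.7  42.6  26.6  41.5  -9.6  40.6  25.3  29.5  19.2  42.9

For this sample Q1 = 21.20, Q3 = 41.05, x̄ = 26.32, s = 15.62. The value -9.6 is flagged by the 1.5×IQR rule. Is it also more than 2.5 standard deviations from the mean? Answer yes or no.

z = (-9.6 − 26.32) / 15.62 = -2.30.
|z| = 2.30 ≤ 2.5.

no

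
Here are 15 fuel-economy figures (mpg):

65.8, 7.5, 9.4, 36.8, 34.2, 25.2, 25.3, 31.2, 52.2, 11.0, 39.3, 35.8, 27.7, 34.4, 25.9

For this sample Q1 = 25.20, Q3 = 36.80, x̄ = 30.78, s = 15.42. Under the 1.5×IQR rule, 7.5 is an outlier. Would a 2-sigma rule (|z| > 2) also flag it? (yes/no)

z = (7.5 − 30.78) / 15.42 = -1.51.
|z| = 1.51 ≤ 2.

no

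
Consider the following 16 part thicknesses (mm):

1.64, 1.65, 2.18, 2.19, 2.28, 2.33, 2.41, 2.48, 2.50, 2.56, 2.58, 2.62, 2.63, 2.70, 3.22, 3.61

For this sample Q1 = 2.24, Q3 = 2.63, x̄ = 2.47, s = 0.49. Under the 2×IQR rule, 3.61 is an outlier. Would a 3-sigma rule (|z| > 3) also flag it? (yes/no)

no

z = (3.61 − 2.47) / 0.49 = 2.33.
|z| = 2.33 ≤ 3.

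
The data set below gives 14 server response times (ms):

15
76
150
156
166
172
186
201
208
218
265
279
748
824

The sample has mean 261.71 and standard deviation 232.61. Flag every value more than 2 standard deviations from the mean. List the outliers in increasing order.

748, 824

Cutoffs at x̄ ± 2s: 261.71 ± 2·232.61 = [-203.51, 726.93].
748: z = 2.09, |z| > 2 → outlier.
824: z = 2.42, |z| > 2 → outlier.
Every other value lies within [-203.51, 726.93].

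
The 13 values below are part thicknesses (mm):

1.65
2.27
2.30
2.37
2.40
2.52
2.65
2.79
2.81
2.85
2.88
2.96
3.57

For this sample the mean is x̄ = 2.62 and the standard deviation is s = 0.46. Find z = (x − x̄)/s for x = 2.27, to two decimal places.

z = (2.27 − 2.62) / 0.46 = -0.76.

-0.76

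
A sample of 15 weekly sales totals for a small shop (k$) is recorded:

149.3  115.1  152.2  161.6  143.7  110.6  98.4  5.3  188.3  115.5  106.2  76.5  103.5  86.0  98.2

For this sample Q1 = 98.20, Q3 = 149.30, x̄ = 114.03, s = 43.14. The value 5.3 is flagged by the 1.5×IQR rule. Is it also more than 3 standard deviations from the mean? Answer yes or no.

no

z = (5.3 − 114.03) / 43.14 = -2.52.
|z| = 2.52 ≤ 3.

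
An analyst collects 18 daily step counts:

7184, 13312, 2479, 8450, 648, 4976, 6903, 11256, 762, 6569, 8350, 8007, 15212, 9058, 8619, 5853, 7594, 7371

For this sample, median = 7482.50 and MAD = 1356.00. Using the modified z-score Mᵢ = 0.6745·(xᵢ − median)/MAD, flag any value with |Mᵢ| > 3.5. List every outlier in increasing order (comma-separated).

|Mᵢ| > 3.5 ⇔ |xᵢ − 7482.50| > 3.5·1356.00/0.6745 = 7036.32.
So outliers lie outside [446.18, 14518.82].
15212: M = 3.84 → outlier.

15212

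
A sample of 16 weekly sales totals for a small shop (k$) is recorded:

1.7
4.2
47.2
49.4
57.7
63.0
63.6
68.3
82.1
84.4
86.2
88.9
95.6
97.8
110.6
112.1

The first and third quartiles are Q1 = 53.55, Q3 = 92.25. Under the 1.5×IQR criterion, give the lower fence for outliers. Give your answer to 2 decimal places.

-4.50

IQR = Q3 − Q1 = 92.25 − 53.55 = 38.70.
Lower fence = Q1 − 1.5·IQR = 53.55 − 58.05 = -4.50.
Upper fence = Q3 + 1.5·IQR = 92.25 + 58.05 = 150.30.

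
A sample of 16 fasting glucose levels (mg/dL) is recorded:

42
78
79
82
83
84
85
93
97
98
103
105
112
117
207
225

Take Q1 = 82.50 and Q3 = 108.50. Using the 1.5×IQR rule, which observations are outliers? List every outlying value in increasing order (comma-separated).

IQR = Q3 − Q1 = 108.50 − 82.50 = 26.00.
Lower fence = Q1 − 1.5·IQR = 82.50 − 39.00 = 43.50.
Upper fence = Q3 + 1.5·IQR = 108.50 + 39.00 = 147.50.
42 < 43.50 → outlier.
207 > 147.50 → outlier.
225 > 147.50 → outlier.
All remaining values lie within [43.50, 147.50].

42, 207, 225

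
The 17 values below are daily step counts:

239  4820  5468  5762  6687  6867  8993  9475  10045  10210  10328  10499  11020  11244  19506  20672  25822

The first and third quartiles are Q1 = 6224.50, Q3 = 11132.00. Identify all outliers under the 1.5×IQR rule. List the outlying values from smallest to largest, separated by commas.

IQR = Q3 − Q1 = 11132.00 − 6224.50 = 4907.50.
Lower fence = Q1 − 1.5·IQR = 6224.50 − 7361.25 = -1136.75.
Upper fence = Q3 + 1.5·IQR = 11132.00 + 7361.25 = 18493.25.
19506 > 18493.25 → outlier.
20672 > 18493.25 → outlier.
25822 > 18493.25 → outlier.
All remaining values lie within [-1136.75, 18493.25].

19506, 20672, 25822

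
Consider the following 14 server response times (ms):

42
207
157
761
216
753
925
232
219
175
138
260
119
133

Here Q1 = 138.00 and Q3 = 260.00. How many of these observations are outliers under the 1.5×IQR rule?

IQR = 122.00; fences at 138.00 − 183.00 = -45.00 and 260.00 + 183.00 = 443.00.
Outside the cutoffs: 753, 761, 925.

3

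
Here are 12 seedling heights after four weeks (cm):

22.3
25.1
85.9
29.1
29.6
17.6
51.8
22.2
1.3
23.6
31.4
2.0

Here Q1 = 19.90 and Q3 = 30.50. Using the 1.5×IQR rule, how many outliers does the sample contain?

4

IQR = 10.60; fences at 19.90 − 15.90 = 4.00 and 30.50 + 15.90 = 46.40.
Outside the cutoffs: 1.3, 2.0, 51.8, 85.9.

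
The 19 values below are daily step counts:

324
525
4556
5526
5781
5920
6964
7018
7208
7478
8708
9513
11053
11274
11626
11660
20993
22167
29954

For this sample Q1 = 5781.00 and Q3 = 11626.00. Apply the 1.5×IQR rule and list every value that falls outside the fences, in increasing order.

IQR = Q3 − Q1 = 11626.00 − 5781.00 = 5845.00.
Lower fence = Q1 − 1.5·IQR = 5781.00 − 8767.50 = -2986.50.
Upper fence = Q3 + 1.5·IQR = 11626.00 + 8767.50 = 20393.50.
20993 > 20393.50 → outlier.
22167 > 20393.50 → outlier.
29954 > 20393.50 → outlier.
All remaining values lie within [-2986.50, 20393.50].

20993, 22167, 29954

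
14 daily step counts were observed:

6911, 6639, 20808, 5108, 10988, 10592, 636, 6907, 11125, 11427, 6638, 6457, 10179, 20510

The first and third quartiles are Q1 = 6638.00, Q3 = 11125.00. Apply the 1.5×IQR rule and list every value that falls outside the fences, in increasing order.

20510, 20808

IQR = Q3 − Q1 = 11125.00 − 6638.00 = 4487.00.
Lower fence = Q1 − 1.5·IQR = 6638.00 − 6730.50 = -92.50.
Upper fence = Q3 + 1.5·IQR = 11125.00 + 6730.50 = 17855.50.
20510 > 17855.50 → outlier.
20808 > 17855.50 → outlier.
All remaining values lie within [-92.50, 17855.50].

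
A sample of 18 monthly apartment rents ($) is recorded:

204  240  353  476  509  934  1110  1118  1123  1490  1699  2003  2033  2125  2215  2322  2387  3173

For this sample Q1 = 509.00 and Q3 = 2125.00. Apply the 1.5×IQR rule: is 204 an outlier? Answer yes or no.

IQR = Q3 − Q1 = 2125.00 − 509.00 = 1616.00.
Lower fence = Q1 − 1.5·IQR = 509.00 − 2424.00 = -1915.00.
Upper fence = Q3 + 1.5·IQR = 2125.00 + 2424.00 = 4549.00.
204 lies within [-1915.00, 4549.00].

no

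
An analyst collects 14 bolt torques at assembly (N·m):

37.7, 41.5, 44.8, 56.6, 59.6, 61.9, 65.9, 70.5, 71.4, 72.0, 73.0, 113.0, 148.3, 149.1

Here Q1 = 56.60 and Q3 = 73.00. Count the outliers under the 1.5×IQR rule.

IQR = 16.40; fences at 56.60 − 24.60 = 32.00 and 73.00 + 24.60 = 97.60.
Outside the cutoffs: 113.0, 148.3, 149.1.

3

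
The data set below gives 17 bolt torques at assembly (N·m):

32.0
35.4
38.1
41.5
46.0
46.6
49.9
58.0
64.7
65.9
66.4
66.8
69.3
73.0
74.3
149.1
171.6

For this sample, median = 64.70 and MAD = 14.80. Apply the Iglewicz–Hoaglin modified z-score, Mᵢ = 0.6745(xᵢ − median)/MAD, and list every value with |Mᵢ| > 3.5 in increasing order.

|Mᵢ| > 3.5 ⇔ |xᵢ − 64.70| > 3.5·14.80/0.6745 = 76.80.
So outliers lie outside [-12.10, 141.50].
149.1: M = 3.85 → outlier.
171.6: M = 4.87 → outlier.

149.1, 171.6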